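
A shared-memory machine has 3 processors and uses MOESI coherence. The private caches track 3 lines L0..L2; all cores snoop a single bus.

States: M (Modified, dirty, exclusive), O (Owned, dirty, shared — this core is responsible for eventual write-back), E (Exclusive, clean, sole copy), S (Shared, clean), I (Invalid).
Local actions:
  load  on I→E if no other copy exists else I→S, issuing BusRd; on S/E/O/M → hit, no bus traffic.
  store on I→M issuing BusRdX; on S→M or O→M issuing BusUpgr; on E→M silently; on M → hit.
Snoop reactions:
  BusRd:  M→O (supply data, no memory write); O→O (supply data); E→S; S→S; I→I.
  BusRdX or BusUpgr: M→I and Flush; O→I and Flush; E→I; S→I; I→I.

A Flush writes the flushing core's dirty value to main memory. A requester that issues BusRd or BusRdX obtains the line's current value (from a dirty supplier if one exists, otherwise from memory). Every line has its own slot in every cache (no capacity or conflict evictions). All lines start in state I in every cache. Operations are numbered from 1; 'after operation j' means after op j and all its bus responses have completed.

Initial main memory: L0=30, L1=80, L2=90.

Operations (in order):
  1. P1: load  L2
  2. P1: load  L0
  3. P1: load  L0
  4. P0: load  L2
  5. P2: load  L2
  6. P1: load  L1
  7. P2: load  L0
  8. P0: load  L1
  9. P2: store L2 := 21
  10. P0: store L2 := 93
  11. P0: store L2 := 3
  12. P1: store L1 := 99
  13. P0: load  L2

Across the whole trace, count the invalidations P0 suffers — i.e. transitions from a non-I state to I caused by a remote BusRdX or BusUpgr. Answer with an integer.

  op1 P1: load  L2 → I/E/I on L2; bus BusRd; mem=90
  op2 P1: load  L0 → I/E/I on L0; bus BusRd; mem=30
  op3 P1: load  L0 → I/E/I on L0; bus (none); mem=30
  op4 P0: load  L2 → S/S/I on L2; bus BusRd; mem=90
  op5 P2: load  L2 → S/S/S on L2; bus BusRd; mem=90
  op6 P1: load  L1 → I/E/I on L1; bus BusRd; mem=80
  op7 P2: load  L0 → I/S/S on L0; bus BusRd; mem=30
  op8 P0: load  L1 → S/S/I on L1; bus BusRd; mem=80
  op9 P2: store L2 := 21 → I/I/M on L2; bus BusUpgr; mem=90
  op10 P0: store L2 := 93 → M/I/I on L2; bus BusRdX Flush; mem=21
  op11 P0: store L2 := 3 → M/I/I on L2; bus (none); mem=21
  op12 P1: store L1 := 99 → I/M/I on L1; bus BusUpgr; mem=80
  op13 P0: load  L2 → M/I/I on L2; bus (none); mem=21

invalidations = 2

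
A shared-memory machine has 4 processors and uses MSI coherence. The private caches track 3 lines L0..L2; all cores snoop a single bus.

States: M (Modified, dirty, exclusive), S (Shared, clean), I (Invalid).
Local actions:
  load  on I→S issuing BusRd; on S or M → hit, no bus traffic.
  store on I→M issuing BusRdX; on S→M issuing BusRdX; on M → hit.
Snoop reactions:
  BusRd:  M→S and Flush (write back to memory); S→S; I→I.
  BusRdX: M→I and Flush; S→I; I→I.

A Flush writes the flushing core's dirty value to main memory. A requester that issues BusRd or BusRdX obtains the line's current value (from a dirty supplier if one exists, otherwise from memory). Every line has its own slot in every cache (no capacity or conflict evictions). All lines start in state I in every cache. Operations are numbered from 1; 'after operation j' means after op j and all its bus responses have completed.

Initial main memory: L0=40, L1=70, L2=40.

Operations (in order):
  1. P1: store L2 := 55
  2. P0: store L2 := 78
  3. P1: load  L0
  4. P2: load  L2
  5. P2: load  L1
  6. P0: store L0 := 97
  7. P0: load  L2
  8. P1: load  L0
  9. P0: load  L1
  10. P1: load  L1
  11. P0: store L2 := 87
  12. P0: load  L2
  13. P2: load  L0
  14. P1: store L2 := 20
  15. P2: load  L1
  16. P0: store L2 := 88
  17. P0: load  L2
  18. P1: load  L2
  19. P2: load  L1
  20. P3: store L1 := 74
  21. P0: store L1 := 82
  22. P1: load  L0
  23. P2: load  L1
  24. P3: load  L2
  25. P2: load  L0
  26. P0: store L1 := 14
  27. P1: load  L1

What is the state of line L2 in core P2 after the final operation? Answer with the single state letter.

state = I

  op1 P1: store L2 := 55 → I/M/I/I on L2; bus BusRdX; mem=40
  op2 P0: store L2 := 78 → M/I/I/I on L2; bus BusRdX Flush; mem=55
  op3 P1: load  L0 → I/S/I/I on L0; bus BusRd; mem=40
  op4 P2: load  L2 → S/I/S/I on L2; bus BusRd Flush; mem=78
  op5 P2: load  L1 → I/I/S/I on L1; bus BusRd; mem=70
  op6 P0: store L0 := 97 → M/I/I/I on L0; bus BusRdX; mem=40
  op7 P0: load  L2 → S/I/S/I on L2; bus (none); mem=78
  op8 P1: load  L0 → S/S/I/I on L0; bus BusRd Flush; mem=97
  op9 P0: load  L1 → S/I/S/I on L1; bus BusRd; mem=70
  op10 P1: load  L1 → S/S/S/I on L1; bus BusRd; mem=70
  op11 P0: store L2 := 87 → M/I/I/I on L2; bus BusRdX; mem=78
  op12 P0: load  L2 → M/I/I/I on L2; bus (none); mem=78
  op13 P2: load  L0 → S/S/S/I on L0; bus BusRd; mem=97
  op14 P1: store L2 := 20 → I/M/I/I on L2; bus BusRdX Flush; mem=87
  op15 P2: load  L1 → S/S/S/I on L1; bus (none); mem=70
  op16 P0: store L2 := 88 → M/I/I/I on L2; bus BusRdX Flush; mem=20
  op17 P0: load  L2 → M/I/I/I on L2; bus (none); mem=20
  op18 P1: load  L2 → S/S/I/I on L2; bus BusRd Flush; mem=88
  op19 P2: load  L1 → S/S/S/I on L1; bus (none); mem=70
  op20 P3: store L1 := 74 → I/I/I/M on L1; bus BusRdX; mem=70
  op21 P0: store L1 := 82 → M/I/I/I on L1; bus BusRdX Flush; mem=74
  op22 P1: load  L0 → S/S/S/I on L0; bus (none); mem=97
  op23 P2: load  L1 → S/I/S/I on L1; bus BusRd Flush; mem=82
  op24 P3: load  L2 → S/S/I/S on L2; bus BusRd; mem=88
  op25 P2: load  L0 → S/S/S/I on L0; bus (none); mem=97
  op26 P0: store L1 := 14 → M/I/I/I on L1; bus BusRdX; mem=82
  op27 P1: load  L1 → S/S/I/I on L1; bus BusRd Flush; mem=14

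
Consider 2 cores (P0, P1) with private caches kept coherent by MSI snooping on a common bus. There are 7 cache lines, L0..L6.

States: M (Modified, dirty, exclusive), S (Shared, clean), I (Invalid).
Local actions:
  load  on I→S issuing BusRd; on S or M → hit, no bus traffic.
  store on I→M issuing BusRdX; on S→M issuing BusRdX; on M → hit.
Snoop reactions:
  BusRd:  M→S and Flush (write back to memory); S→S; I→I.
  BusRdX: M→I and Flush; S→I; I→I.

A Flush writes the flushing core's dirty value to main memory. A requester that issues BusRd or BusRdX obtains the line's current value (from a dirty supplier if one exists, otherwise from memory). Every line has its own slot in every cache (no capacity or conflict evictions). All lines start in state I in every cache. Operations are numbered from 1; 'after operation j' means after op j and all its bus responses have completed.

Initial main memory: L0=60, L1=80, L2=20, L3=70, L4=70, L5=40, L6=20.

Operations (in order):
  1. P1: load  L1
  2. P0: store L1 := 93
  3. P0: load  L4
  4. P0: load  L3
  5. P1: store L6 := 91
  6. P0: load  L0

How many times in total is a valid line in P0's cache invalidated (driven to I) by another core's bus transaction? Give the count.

invalidations = 0

[1] P1: load  L1 | P0:I, P1:S(80) | bus: BusRd
[2] P0: store L1 := 93 | P0:M(93), P1:I | bus: BusRdX
[3] P0: load  L4 | P0:S(70), P1:I | bus: BusRd
[4] P0: load  L3 | P0:S(70), P1:I | bus: BusRd
[5] P1: store L6 := 91 | P0:I, P1:M(91) | bus: BusRdX
[6] P0: load  L0 | P0:S(60), P1:I | bus: BusRd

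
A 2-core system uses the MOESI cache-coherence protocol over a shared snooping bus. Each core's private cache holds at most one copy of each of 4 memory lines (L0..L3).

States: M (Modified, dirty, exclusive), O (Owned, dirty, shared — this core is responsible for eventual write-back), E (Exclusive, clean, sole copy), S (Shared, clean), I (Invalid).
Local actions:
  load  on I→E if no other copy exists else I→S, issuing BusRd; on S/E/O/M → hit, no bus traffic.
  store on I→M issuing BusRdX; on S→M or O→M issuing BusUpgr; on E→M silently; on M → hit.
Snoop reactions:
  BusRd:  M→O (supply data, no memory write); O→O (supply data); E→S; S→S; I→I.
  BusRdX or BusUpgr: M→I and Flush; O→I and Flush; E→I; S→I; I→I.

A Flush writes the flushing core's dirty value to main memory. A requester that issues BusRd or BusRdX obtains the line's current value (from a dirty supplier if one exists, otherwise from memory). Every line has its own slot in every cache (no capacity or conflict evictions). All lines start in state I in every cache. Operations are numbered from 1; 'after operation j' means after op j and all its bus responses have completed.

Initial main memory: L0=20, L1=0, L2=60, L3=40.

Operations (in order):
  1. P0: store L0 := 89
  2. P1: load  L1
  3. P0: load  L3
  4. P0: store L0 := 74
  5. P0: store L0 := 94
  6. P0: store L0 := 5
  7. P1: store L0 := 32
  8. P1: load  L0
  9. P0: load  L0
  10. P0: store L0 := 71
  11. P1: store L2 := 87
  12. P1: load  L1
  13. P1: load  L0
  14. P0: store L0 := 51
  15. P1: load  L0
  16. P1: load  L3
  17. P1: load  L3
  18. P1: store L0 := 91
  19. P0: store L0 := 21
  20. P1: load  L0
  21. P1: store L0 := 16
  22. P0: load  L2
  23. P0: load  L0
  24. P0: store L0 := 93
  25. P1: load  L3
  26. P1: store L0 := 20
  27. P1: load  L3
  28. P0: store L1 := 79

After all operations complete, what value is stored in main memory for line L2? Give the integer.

memory[L2] = 60

[1] P0: store L0 := 89 | P0:M(89), P1:I | bus: BusRdX
[2] P1: load  L1 | P0:I, P1:E(0) | bus: BusRd
[3] P0: load  L3 | P0:E(40), P1:I | bus: BusRd
[4] P0: store L0 := 74 | P0:M(74), P1:I | bus: none
[5] P0: store L0 := 94 | P0:M(94), P1:I | bus: none
[6] P0: store L0 := 5 | P0:M(5), P1:I | bus: none
[7] P1: store L0 := 32 | P0:I, P1:M(32) | bus: BusRdX,Flush
[8] P1: load  L0 | P0:I, P1:M(32) | bus: none
[9] P0: load  L0 | P0:S(32), P1:O(32) | bus: BusRd
[10] P0: store L0 := 71 | P0:M(71), P1:I | bus: BusUpgr,Flush
[11] P1: store L2 := 87 | P0:I, P1:M(87) | bus: BusRdX
[12] P1: load  L1 | P0:I, P1:E(0) | bus: none
[13] P1: load  L0 | P0:O(71), P1:S(71) | bus: BusRd
[14] P0: store L0 := 51 | P0:M(51), P1:I | bus: BusUpgr
[15] P1: load  L0 | P0:O(51), P1:S(51) | bus: BusRd
[16] P1: load  L3 | P0:S(40), P1:S(40) | bus: BusRd
[17] P1: load  L3 | P0:S(40), P1:S(40) | bus: none
[18] P1: store L0 := 91 | P0:I, P1:M(91) | bus: BusUpgr,Flush
[19] P0: store L0 := 21 | P0:M(21), P1:I | bus: BusRdX,Flush
[20] P1: load  L0 | P0:O(21), P1:S(21) | bus: BusRd
[21] P1: store L0 := 16 | P0:I, P1:M(16) | bus: BusUpgr,Flush
[22] P0: load  L2 | P0:S(87), P1:O(87) | bus: BusRd
[23] P0: load  L0 | P0:S(16), P1:O(16) | bus: BusRd
[24] P0: store L0 := 93 | P0:M(93), P1:I | bus: BusUpgr,Flush
[25] P1: load  L3 | P0:S(40), P1:S(40) | bus: none
[26] P1: store L0 := 20 | P0:I, P1:M(20) | bus: BusRdX,Flush
[27] P1: load  L3 | P0:S(40), P1:S(40) | bus: none
[28] P0: store L1 := 79 | P0:M(79), P1:I | bus: BusRdX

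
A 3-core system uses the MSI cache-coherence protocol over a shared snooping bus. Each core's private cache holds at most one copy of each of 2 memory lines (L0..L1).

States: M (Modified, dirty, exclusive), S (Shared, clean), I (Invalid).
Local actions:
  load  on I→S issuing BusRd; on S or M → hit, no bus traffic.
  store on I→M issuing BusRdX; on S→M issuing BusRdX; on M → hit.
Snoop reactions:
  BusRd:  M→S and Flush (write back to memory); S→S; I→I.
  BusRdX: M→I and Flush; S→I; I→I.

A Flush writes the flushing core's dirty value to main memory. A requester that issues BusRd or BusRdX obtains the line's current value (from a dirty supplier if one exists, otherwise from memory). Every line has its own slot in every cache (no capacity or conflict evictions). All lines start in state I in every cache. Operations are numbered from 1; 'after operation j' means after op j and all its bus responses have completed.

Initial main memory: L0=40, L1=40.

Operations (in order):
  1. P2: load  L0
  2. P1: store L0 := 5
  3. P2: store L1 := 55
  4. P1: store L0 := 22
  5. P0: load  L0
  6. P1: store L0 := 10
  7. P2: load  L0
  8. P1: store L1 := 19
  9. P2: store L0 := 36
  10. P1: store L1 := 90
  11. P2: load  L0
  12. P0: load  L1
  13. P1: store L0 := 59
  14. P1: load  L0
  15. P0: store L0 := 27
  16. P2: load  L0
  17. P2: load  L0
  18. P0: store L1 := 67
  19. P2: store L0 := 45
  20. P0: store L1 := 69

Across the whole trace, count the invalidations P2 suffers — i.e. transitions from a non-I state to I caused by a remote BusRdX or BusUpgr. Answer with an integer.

[1] P2: load  L0 | P0:I, P1:I, P2:S(40) | bus: BusRd
[2] P1: store L0 := 5 | P0:I, P1:M(5), P2:I | bus: BusRdX
[3] P2: store L1 := 55 | P0:I, P1:I, P2:M(55) | bus: BusRdX
[4] P1: store L0 := 22 | P0:I, P1:M(22), P2:I | bus: none
[5] P0: load  L0 | P0:S(22), P1:S(22), P2:I | bus: BusRd,Flush
[6] P1: store L0 := 10 | P0:I, P1:M(10), P2:I | bus: BusRdX
[7] P2: load  L0 | P0:I, P1:S(10), P2:S(10) | bus: BusRd,Flush
[8] P1: store L1 := 19 | P0:I, P1:M(19), P2:I | bus: BusRdX,Flush
[9] P2: store L0 := 36 | P0:I, P1:I, P2:M(36) | bus: BusRdX
[10] P1: store L1 := 90 | P0:I, P1:M(90), P2:I | bus: none
[11] P2: load  L0 | P0:I, P1:I, P2:M(36) | bus: none
[12] P0: load  L1 | P0:S(90), P1:S(90), P2:I | bus: BusRd,Flush
[13] P1: store L0 := 59 | P0:I, P1:M(59), P2:I | bus: BusRdX,Flush
[14] P1: load  L0 | P0:I, P1:M(59), P2:I | bus: none
[15] P0: store L0 := 27 | P0:M(27), P1:I, P2:I | bus: BusRdX,Flush
[16] P2: load  L0 | P0:S(27), P1:I, P2:S(27) | bus: BusRd,Flush
[17] P2: load  L0 | P0:S(27), P1:I, P2:S(27) | bus: none
[18] P0: store L1 := 67 | P0:M(67), P1:I, P2:I | bus: BusRdX
[19] P2: store L0 := 45 | P0:I, P1:I, P2:M(45) | bus: BusRdX
[20] P0: store L1 := 69 | P0:M(69), P1:I, P2:I | bus: none

invalidations = 3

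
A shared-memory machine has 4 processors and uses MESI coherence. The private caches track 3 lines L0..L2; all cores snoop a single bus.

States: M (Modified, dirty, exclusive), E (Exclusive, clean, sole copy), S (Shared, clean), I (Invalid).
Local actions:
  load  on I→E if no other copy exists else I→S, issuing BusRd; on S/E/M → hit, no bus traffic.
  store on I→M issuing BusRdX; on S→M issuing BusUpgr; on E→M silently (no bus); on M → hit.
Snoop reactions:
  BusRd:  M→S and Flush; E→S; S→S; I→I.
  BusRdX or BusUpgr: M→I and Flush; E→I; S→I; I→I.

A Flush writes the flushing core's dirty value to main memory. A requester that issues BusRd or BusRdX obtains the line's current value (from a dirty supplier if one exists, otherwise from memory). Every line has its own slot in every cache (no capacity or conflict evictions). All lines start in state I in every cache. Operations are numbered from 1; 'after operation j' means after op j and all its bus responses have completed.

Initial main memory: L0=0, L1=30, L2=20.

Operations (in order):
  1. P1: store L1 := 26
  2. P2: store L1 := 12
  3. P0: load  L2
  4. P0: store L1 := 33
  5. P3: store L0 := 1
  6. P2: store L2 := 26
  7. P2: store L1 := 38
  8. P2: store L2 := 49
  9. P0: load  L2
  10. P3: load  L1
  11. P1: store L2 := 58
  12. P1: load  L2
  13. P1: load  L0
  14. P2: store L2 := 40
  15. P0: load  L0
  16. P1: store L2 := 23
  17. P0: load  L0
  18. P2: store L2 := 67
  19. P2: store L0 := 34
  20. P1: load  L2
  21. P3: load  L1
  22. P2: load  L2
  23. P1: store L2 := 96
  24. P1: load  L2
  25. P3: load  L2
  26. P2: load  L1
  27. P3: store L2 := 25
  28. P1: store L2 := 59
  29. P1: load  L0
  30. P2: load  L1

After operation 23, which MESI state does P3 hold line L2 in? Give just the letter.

state = I

1. P1: store L1 := 26  bus=[BusRdX]  L1: P0=I P1=M P2=I P3=I  mem[L1]=30
2. P2: store L1 := 12  bus=[BusRdX,Flush]  L1: P0=I P1=I P2=M P3=I  mem[L1]=26
3. P0: load  L2  bus=[BusRd]  L2: P0=E P1=I P2=I P3=I  mem[L2]=20
4. P0: store L1 := 33  bus=[BusRdX,Flush]  L1: P0=M P1=I P2=I P3=I  mem[L1]=12
5. P3: store L0 := 1  bus=[BusRdX]  L0: P0=I P1=I P2=I P3=M  mem[L0]=0
6. P2: store L2 := 26  bus=[BusRdX]  L2: P0=I P1=I P2=M P3=I  mem[L2]=20
7. P2: store L1 := 38  bus=[BusRdX,Flush]  L1: P0=I P1=I P2=M P3=I  mem[L1]=33
8. P2: store L2 := 49  bus=[-]  L2: P0=I P1=I P2=M P3=I  mem[L2]=20
9. P0: load  L2  bus=[BusRd,Flush]  L2: P0=S P1=I P2=S P3=I  mem[L2]=49
10. P3: load  L1  bus=[BusRd,Flush]  L1: P0=I P1=I P2=S P3=S  mem[L1]=38
11. P1: store L2 := 58  bus=[BusRdX]  L2: P0=I P1=M P2=I P3=I  mem[L2]=49
12. P1: load  L2  bus=[-]  L2: P0=I P1=M P2=I P3=I  mem[L2]=49
13. P1: load  L0  bus=[BusRd,Flush]  L0: P0=I P1=S P2=I P3=S  mem[L0]=1
14. P2: store L2 := 40  bus=[BusRdX,Flush]  L2: P0=I P1=I P2=M P3=I  mem[L2]=58
15. P0: load  L0  bus=[BusRd]  L0: P0=S P1=S P2=I P3=S  mem[L0]=1
16. P1: store L2 := 23  bus=[BusRdX,Flush]  L2: P0=I P1=M P2=I P3=I  mem[L2]=40
17. P0: load  L0  bus=[-]  L0: P0=S P1=S P2=I P3=S  mem[L0]=1
18. P2: store L2 := 67  bus=[BusRdX,Flush]  L2: P0=I P1=I P2=M P3=I  mem[L2]=23
19. P2: store L0 := 34  bus=[BusRdX]  L0: P0=I P1=I P2=M P3=I  mem[L0]=1
20. P1: load  L2  bus=[BusRd,Flush]  L2: P0=I P1=S P2=S P3=I  mem[L2]=67
21. P3: load  L1  bus=[-]  L1: P0=I P1=I P2=S P3=S  mem[L1]=38
22. P2: load  L2  bus=[-]  L2: P0=I P1=S P2=S P3=I  mem[L2]=67
23. P1: store L2 := 96  bus=[BusUpgr]  L2: P0=I P1=M P2=I P3=I  mem[L2]=67
24. P1: load  L2  bus=[-]  L2: P0=I P1=M P2=I P3=I  mem[L2]=67
25. P3: load  L2  bus=[BusRd,Flush]  L2: P0=I P1=S P2=I P3=S  mem[L2]=96
26. P2: load  L1  bus=[-]  L1: P0=I P1=I P2=S P3=S  mem[L1]=38
27. P3: store L2 := 25  bus=[BusUpgr]  L2: P0=I P1=I P2=I P3=M  mem[L2]=96
28. P1: store L2 := 59  bus=[BusRdX,Flush]  L2: P0=I P1=M P2=I P3=I  mem[L2]=25
29. P1: load  L0  bus=[BusRd,Flush]  L0: P0=I P1=S P2=S P3=I  mem[L0]=34
30. P2: load  L1  bus=[-]  L1: P0=I P1=I P2=S P3=S  mem[L1]=38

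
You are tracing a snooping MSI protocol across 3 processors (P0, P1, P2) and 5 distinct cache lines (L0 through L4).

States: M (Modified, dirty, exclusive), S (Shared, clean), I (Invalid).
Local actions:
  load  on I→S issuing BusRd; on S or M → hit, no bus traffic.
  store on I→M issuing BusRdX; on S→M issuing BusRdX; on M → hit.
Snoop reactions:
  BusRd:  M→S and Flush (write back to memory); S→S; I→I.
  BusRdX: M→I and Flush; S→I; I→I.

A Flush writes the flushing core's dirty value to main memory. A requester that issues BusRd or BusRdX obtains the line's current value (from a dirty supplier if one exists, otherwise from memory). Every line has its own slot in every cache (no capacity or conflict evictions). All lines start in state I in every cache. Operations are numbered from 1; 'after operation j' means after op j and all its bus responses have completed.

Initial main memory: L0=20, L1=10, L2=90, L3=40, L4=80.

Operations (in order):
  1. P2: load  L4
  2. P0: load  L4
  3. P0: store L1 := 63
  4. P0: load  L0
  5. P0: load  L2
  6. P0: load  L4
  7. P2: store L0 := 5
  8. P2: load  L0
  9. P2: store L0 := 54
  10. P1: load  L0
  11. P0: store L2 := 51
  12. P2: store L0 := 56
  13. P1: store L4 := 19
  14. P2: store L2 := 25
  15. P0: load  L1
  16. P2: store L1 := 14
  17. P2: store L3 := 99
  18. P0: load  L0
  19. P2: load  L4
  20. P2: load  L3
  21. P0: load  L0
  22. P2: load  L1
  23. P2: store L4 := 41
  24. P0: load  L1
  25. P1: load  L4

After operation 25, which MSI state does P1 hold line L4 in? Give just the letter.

state = S

1. P2: load  L4  bus=[BusRd]  L4: P0=I P1=I P2=S  mem[L4]=80
2. P0: load  L4  bus=[BusRd]  L4: P0=S P1=I P2=S  mem[L4]=80
3. P0: store L1 := 63  bus=[BusRdX]  L1: P0=M P1=I P2=I  mem[L1]=10
4. P0: load  L0  bus=[BusRd]  L0: P0=S P1=I P2=I  mem[L0]=20
5. P0: load  L2  bus=[BusRd]  L2: P0=S P1=I P2=I  mem[L2]=90
6. P0: load  L4  bus=[-]  L4: P0=S P1=I P2=S  mem[L4]=80
7. P2: store L0 := 5  bus=[BusRdX]  L0: P0=I P1=I P2=M  mem[L0]=20
8. P2: load  L0  bus=[-]  L0: P0=I P1=I P2=M  mem[L0]=20
9. P2: store L0 := 54  bus=[-]  L0: P0=I P1=I P2=M  mem[L0]=20
10. P1: load  L0  bus=[BusRd,Flush]  L0: P0=I P1=S P2=S  mem[L0]=54
11. P0: store L2 := 51  bus=[BusRdX]  L2: P0=M P1=I P2=I  mem[L2]=90
12. P2: store L0 := 56  bus=[BusRdX]  L0: P0=I P1=I P2=M  mem[L0]=54
13. P1: store L4 := 19  bus=[BusRdX]  L4: P0=I P1=M P2=I  mem[L4]=80
14. P2: store L2 := 25  bus=[BusRdX,Flush]  L2: P0=I P1=I P2=M  mem[L2]=51
15. P0: load  L1  bus=[-]  L1: P0=M P1=I P2=I  mem[L1]=10
16. P2: store L1 := 14  bus=[BusRdX,Flush]  L1: P0=I P1=I P2=M  mem[L1]=63
17. P2: store L3 := 99  bus=[BusRdX]  L3: P0=I P1=I P2=M  mem[L3]=40
18. P0: load  L0  bus=[BusRd,Flush]  L0: P0=S P1=I P2=S  mem[L0]=56
19. P2: load  L4  bus=[BusRd,Flush]  L4: P0=I P1=S P2=S  mem[L4]=19
20. P2: load  L3  bus=[-]  L3: P0=I P1=I P2=M  mem[L3]=40
21. P0: load  L0  bus=[-]  L0: P0=S P1=I P2=S  mem[L0]=56
22. P2: load  L1  bus=[-]  L1: P0=I P1=I P2=M  mem[L1]=63
23. P2: store L4 := 41  bus=[BusRdX]  L4: P0=I P1=I P2=M  mem[L4]=19
24. P0: load  L1  bus=[BusRd,Flush]  L1: P0=S P1=I P2=S  mem[L1]=14
25. P1: load  L4  bus=[BusRd,Flush]  L4: P0=I P1=S P2=S  mem[L4]=41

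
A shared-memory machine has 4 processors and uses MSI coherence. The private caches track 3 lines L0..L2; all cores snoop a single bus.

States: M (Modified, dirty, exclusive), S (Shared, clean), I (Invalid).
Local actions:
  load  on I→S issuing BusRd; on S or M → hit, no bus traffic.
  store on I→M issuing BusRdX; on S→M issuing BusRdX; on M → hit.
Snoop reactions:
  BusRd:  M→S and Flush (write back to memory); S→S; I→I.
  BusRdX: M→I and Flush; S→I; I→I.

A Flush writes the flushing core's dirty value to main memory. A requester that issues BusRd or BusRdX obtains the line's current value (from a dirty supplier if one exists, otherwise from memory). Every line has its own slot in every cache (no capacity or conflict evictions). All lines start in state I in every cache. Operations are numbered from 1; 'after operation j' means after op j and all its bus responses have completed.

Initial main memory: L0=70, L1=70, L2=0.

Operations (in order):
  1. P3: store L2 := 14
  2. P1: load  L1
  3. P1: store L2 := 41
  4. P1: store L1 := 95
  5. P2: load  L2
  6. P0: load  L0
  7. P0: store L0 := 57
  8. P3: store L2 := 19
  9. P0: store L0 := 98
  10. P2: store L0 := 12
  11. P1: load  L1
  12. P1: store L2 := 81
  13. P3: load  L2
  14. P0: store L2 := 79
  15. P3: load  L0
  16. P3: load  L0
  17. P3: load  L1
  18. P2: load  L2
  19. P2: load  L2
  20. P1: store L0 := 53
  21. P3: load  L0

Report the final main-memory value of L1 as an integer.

step 1: P3: store L2 := 14  ⟶  IIIM  (L2)  txn=BusRdX  M[L2]=0
step 2: P1: load  L1  ⟶  ISII  (L1)  txn=BusRd  M[L1]=70
step 3: P1: store L2 := 41  ⟶  IMII  (L2)  txn=BusRdX+Flush  M[L2]=14
step 4: P1: store L1 := 95  ⟶  IMII  (L1)  txn=BusRdX  M[L1]=70
step 5: P2: load  L2  ⟶  ISSI  (L2)  txn=BusRd+Flush  M[L2]=41
step 6: P0: load  L0  ⟶  SIII  (L0)  txn=BusRd  M[L0]=70
step 7: P0: store L0 := 57  ⟶  MIII  (L0)  txn=BusRdX  M[L0]=70
step 8: P3: store L2 := 19  ⟶  IIIM  (L2)  txn=BusRdX  M[L2]=41
step 9: P0: store L0 := 98  ⟶  MIII  (L0)  txn=∅  M[L0]=70
step 10: P2: store L0 := 12  ⟶  IIMI  (L0)  txn=BusRdX+Flush  M[L0]=98
step 11: P1: load  L1  ⟶  IMII  (L1)  txn=∅  M[L1]=70
step 12: P1: store L2 := 81  ⟶  IMII  (L2)  txn=BusRdX+Flush  M[L2]=19
step 13: P3: load  L2  ⟶  ISIS  (L2)  txn=BusRd+Flush  M[L2]=81
step 14: P0: store L2 := 79  ⟶  MIII  (L2)  txn=BusRdX  M[L2]=81
step 15: P3: load  L0  ⟶  IISS  (L0)  txn=BusRd+Flush  M[L0]=12
step 16: P3: load  L0  ⟶  IISS  (L0)  txn=∅  M[L0]=12
step 17: P3: load  L1  ⟶  ISIS  (L1)  txn=BusRd+Flush  M[L1]=95
step 18: P2: load  L2  ⟶  SISI  (L2)  txn=BusRd+Flush  M[L2]=79
step 19: P2: load  L2  ⟶  SISI  (L2)  txn=∅  M[L2]=79
step 20: P1: store L0 := 53  ⟶  IMII  (L0)  txn=BusRdX  M[L0]=12
step 21: P3: load  L0  ⟶  ISIS  (L0)  txn=BusRd+Flush  M[L0]=53

memory[L1] = 95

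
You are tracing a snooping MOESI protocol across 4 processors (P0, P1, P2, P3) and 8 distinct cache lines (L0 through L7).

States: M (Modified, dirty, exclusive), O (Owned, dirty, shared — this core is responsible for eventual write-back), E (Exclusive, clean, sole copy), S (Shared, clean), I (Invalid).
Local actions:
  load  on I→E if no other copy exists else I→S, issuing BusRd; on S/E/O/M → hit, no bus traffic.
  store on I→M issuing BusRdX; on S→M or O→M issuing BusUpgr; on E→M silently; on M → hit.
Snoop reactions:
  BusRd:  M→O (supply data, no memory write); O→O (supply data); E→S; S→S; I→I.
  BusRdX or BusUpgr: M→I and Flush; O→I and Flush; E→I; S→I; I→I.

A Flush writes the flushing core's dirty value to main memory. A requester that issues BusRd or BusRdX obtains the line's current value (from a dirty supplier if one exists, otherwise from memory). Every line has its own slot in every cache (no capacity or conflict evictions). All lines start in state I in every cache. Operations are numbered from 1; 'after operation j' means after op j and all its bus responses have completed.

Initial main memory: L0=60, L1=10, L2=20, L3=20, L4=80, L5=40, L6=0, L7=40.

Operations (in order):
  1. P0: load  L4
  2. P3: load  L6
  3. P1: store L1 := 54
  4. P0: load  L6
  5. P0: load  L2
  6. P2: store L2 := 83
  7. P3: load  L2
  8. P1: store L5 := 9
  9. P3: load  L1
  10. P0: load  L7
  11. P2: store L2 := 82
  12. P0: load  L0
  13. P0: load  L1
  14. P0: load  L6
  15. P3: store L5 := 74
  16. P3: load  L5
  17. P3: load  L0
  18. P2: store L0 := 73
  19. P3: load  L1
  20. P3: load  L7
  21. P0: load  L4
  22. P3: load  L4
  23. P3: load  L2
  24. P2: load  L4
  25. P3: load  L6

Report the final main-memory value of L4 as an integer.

  op1 P0: load  L4 → E/I/I/I on L4; bus BusRd; mem=80
  op2 P3: load  L6 → I/I/I/E on L6; bus BusRd; mem=0
  op3 P1: store L1 := 54 → I/M/I/I on L1; bus BusRdX; mem=10
  op4 P0: load  L6 → S/I/I/S on L6; bus BusRd; mem=0
  op5 P0: load  L2 → E/I/I/I on L2; bus BusRd; mem=20
  op6 P2: store L2 := 83 → I/I/M/I on L2; bus BusRdX; mem=20
  op7 P3: load  L2 → I/I/O/S on L2; bus BusRd; mem=20
  op8 P1: store L5 := 9 → I/M/I/I on L5; bus BusRdX; mem=40
  op9 P3: load  L1 → I/O/I/S on L1; bus BusRd; mem=10
  op10 P0: load  L7 → E/I/I/I on L7; bus BusRd; mem=40
  op11 P2: store L2 := 82 → I/I/M/I on L2; bus BusUpgr; mem=20
  op12 P0: load  L0 → E/I/I/I on L0; bus BusRd; mem=60
  op13 P0: load  L1 → S/O/I/S on L1; bus BusRd; mem=10
  op14 P0: load  L6 → S/I/I/S on L6; bus (none); mem=0
  op15 P3: store L5 := 74 → I/I/I/M on L5; bus BusRdX Flush; mem=9
  op16 P3: load  L5 → I/I/I/M on L5; bus (none); mem=9
  op17 P3: load  L0 → S/I/I/S on L0; bus BusRd; mem=60
  op18 P2: store L0 := 73 → I/I/M/I on L0; bus BusRdX; mem=60
  op19 P3: load  L1 → S/O/I/S on L1; bus (none); mem=10
  op20 P3: load  L7 → S/I/I/S on L7; bus BusRd; mem=40
  op21 P0: load  L4 → E/I/I/I on L4; bus (none); mem=80
  op22 P3: load  L4 → S/I/I/S on L4; bus BusRd; mem=80
  op23 P3: load  L2 → I/I/O/S on L2; bus BusRd; mem=20
  op24 P2: load  L4 → S/I/S/S on L4; bus BusRd; mem=80
  op25 P3: load  L6 → S/I/I/S on L6; bus (none); mem=0

memory[L4] = 80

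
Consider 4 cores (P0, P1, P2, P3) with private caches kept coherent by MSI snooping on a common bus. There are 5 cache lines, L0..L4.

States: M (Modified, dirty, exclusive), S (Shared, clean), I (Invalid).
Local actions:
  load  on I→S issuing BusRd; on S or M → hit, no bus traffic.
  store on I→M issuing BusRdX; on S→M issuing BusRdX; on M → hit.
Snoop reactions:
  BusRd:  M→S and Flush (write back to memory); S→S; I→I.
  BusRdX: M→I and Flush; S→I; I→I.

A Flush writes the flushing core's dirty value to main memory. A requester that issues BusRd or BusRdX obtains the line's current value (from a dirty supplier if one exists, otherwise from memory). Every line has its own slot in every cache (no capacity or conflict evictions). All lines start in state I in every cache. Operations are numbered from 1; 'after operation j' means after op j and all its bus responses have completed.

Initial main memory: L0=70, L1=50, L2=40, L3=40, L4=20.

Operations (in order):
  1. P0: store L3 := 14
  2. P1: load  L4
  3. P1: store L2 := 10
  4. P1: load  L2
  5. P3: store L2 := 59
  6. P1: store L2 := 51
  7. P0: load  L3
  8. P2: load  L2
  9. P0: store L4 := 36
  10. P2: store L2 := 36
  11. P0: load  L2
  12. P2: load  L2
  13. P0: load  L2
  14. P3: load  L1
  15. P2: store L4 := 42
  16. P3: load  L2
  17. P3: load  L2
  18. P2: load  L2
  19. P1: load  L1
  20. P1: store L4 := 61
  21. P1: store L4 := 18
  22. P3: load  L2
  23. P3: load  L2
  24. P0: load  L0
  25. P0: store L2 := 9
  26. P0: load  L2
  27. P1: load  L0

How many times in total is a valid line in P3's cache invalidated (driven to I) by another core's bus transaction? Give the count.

invalidations = 2

[1] P0: store L3 := 14 | P0:M(14), P1:I, P2:I, P3:I | bus: BusRdX
[2] P1: load  L4 | P0:I, P1:S(20), P2:I, P3:I | bus: BusRd
[3] P1: store L2 := 10 | P0:I, P1:M(10), P2:I, P3:I | bus: BusRdX
[4] P1: load  L2 | P0:I, P1:M(10), P2:I, P3:I | bus: none
[5] P3: store L2 := 59 | P0:I, P1:I, P2:I, P3:M(59) | bus: BusRdX,Flush
[6] P1: store L2 := 51 | P0:I, P1:M(51), P2:I, P3:I | bus: BusRdX,Flush
[7] P0: load  L3 | P0:M(14), P1:I, P2:I, P3:I | bus: none
[8] P2: load  L2 | P0:I, P1:S(51), P2:S(51), P3:I | bus: BusRd,Flush
[9] P0: store L4 := 36 | P0:M(36), P1:I, P2:I, P3:I | bus: BusRdX
[10] P2: store L2 := 36 | P0:I, P1:I, P2:M(36), P3:I | bus: BusRdX
[11] P0: load  L2 | P0:S(36), P1:I, P2:S(36), P3:I | bus: BusRd,Flush
[12] P2: load  L2 | P0:S(36), P1:I, P2:S(36), P3:I | bus: none
[13] P0: load  L2 | P0:S(36), P1:I, P2:S(36), P3:I | bus: none
[14] P3: load  L1 | P0:I, P1:I, P2:I, P3:S(50) | bus: BusRd
[15] P2: store L4 := 42 | P0:I, P1:I, P2:M(42), P3:I | bus: BusRdX,Flush
[16] P3: load  L2 | P0:S(36), P1:I, P2:S(36), P3:S(36) | bus: BusRd
[17] P3: load  L2 | P0:S(36), P1:I, P2:S(36), P3:S(36) | bus: none
[18] P2: load  L2 | P0:S(36), P1:I, P2:S(36), P3:S(36) | bus: none
[19] P1: load  L1 | P0:I, P1:S(50), P2:I, P3:S(50) | bus: BusRd
[20] P1: store L4 := 61 | P0:I, P1:M(61), P2:I, P3:I | bus: BusRdX,Flush
[21] P1: store L4 := 18 | P0:I, P1:M(18), P2:I, P3:I | bus: none
[22] P3: load  L2 | P0:S(36), P1:I, P2:S(36), P3:S(36) | bus: none
[23] P3: load  L2 | P0:S(36), P1:I, P2:S(36), P3:S(36) | bus: none
[24] P0: load  L0 | P0:S(70), P1:I, P2:I, P3:I | bus: BusRd
[25] P0: store L2 := 9 | P0:M(9), P1:I, P2:I, P3:I | bus: BusRdX
[26] P0: load  L2 | P0:M(9), P1:I, P2:I, P3:I | bus: none
[27] P1: load  L0 | P0:S(70), P1:S(70), P2:I, P3:I | bus: BusRd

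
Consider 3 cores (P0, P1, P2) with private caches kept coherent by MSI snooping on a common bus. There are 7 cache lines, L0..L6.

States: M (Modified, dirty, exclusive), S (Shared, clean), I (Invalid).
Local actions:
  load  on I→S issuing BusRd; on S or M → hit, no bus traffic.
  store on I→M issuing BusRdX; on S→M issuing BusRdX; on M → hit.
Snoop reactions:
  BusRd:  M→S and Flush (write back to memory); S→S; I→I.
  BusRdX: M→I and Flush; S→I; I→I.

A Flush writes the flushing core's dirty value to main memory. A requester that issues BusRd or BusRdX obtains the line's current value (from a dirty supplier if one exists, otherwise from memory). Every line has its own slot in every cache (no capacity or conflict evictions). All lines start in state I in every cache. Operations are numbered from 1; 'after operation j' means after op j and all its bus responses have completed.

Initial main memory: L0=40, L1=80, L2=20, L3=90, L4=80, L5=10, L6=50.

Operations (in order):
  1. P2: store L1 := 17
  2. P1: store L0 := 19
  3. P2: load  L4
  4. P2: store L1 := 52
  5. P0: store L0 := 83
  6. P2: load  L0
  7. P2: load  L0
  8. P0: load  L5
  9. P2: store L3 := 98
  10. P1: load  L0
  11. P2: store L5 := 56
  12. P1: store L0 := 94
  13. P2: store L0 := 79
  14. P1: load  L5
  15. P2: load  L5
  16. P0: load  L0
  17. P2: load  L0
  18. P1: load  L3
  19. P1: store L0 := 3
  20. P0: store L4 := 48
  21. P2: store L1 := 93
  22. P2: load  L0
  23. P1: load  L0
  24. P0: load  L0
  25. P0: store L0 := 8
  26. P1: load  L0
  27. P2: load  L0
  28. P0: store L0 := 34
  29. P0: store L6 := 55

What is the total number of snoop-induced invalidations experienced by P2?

invalidations = 5

[1] P2: store L1 := 17 | P0:I, P1:I, P2:M(17) | bus: BusRdX
[2] P1: store L0 := 19 | P0:I, P1:M(19), P2:I | bus: BusRdX
[3] P2: load  L4 | P0:I, P1:I, P2:S(80) | bus: BusRd
[4] P2: store L1 := 52 | P0:I, P1:I, P2:M(52) | bus: none
[5] P0: store L0 := 83 | P0:M(83), P1:I, P2:I | bus: BusRdX,Flush
[6] P2: load  L0 | P0:S(83), P1:I, P2:S(83) | bus: BusRd,Flush
[7] P2: load  L0 | P0:S(83), P1:I, P2:S(83) | bus: none
[8] P0: load  L5 | P0:S(10), P1:I, P2:I | bus: BusRd
[9] P2: store L3 := 98 | P0:I, P1:I, P2:M(98) | bus: BusRdX
[10] P1: load  L0 | P0:S(83), P1:S(83), P2:S(83) | bus: BusRd
[11] P2: store L5 := 56 | P0:I, P1:I, P2:M(56) | bus: BusRdX
[12] P1: store L0 := 94 | P0:I, P1:M(94), P2:I | bus: BusRdX
[13] P2: store L0 := 79 | P0:I, P1:I, P2:M(79) | bus: BusRdX,Flush
[14] P1: load  L5 | P0:I, P1:S(56), P2:S(56) | bus: BusRd,Flush
[15] P2: load  L5 | P0:I, P1:S(56), P2:S(56) | bus: none
[16] P0: load  L0 | P0:S(79), P1:I, P2:S(79) | bus: BusRd,Flush
[17] P2: load  L0 | P0:S(79), P1:I, P2:S(79) | bus: none
[18] P1: load  L3 | P0:I, P1:S(98), P2:S(98) | bus: BusRd,Flush
[19] P1: store L0 := 3 | P0:I, P1:M(3), P2:I | bus: BusRdX
[20] P0: store L4 := 48 | P0:M(48), P1:I, P2:I | bus: BusRdX
[21] P2: store L1 := 93 | P0:I, P1:I, P2:M(93) | bus: none
[22] P2: load  L0 | P0:I, P1:S(3), P2:S(3) | bus: BusRd,Flush
[23] P1: load  L0 | P0:I, P1:S(3), P2:S(3) | bus: none
[24] P0: load  L0 | P0:S(3), P1:S(3), P2:S(3) | bus: BusRd
[25] P0: store L0 := 8 | P0:M(8), P1:I, P2:I | bus: BusRdX
[26] P1: load  L0 | P0:S(8), P1:S(8), P2:I | bus: BusRd,Flush
[27] P2: load  L0 | P0:S(8), P1:S(8), P2:S(8) | bus: BusRd
[28] P0: store L0 := 34 | P0:M(34), P1:I, P2:I | bus: BusRdX
[29] P0: store L6 := 55 | P0:M(55), P1:I, P2:I | bus: BusRdX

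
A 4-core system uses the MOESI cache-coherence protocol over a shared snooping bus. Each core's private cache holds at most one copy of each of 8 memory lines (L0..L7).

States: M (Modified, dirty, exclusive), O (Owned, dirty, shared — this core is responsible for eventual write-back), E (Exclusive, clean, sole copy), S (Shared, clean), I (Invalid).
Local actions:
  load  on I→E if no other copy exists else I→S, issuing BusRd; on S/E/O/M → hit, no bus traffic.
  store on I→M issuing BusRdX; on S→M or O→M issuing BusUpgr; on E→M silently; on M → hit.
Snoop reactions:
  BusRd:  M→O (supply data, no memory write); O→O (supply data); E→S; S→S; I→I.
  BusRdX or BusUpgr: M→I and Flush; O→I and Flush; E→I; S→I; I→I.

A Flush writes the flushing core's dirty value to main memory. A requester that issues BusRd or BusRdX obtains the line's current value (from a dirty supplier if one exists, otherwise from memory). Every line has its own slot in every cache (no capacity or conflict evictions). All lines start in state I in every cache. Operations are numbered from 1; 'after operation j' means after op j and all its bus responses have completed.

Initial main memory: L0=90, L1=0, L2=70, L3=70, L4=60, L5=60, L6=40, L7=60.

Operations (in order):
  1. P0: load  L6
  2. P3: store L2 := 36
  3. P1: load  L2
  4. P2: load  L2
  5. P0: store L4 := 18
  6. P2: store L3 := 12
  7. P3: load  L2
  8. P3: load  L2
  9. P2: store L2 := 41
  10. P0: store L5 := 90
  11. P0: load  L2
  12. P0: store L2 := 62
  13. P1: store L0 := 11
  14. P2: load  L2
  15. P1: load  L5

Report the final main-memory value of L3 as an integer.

1. P0: load  L6  bus=[BusRd]  L6: P0=E P1=I P2=I P3=I  mem[L6]=40
2. P3: store L2 := 36  bus=[BusRdX]  L2: P0=I P1=I P2=I P3=M  mem[L2]=70
3. P1: load  L2  bus=[BusRd]  L2: P0=I P1=S P2=I P3=O  mem[L2]=70
4. P2: load  L2  bus=[BusRd]  L2: P0=I P1=S P2=S P3=O  mem[L2]=70
5. P0: store L4 := 18  bus=[BusRdX]  L4: P0=M P1=I P2=I P3=I  mem[L4]=60
6. P2: store L3 := 12  bus=[BusRdX]  L3: P0=I P1=I P2=M P3=I  mem[L3]=70
7. P3: load  L2  bus=[-]  L2: P0=I P1=S P2=S P3=O  mem[L2]=70
8. P3: load  L2  bus=[-]  L2: P0=I P1=S P2=S P3=O  mem[L2]=70
9. P2: store L2 := 41  bus=[BusUpgr,Flush]  L2: P0=I P1=I P2=M P3=I  mem[L2]=36
10. P0: store L5 := 90  bus=[BusRdX]  L5: P0=M P1=I P2=I P3=I  mem[L5]=60
11. P0: load  L2  bus=[BusRd]  L2: P0=S P1=I P2=O P3=I  mem[L2]=36
12. P0: store L2 := 62  bus=[BusUpgr,Flush]  L2: P0=M P1=I P2=I P3=I  mem[L2]=41
13. P1: store L0 := 11  bus=[BusRdX]  L0: P0=I P1=M P2=I P3=I  mem[L0]=90
14. P2: load  L2  bus=[BusRd]  L2: P0=O P1=I P2=S P3=I  mem[L2]=41
15. P1: load  L5  bus=[BusRd]  L5: P0=O P1=S P2=I P3=I  mem[L5]=60

memory[L3] = 70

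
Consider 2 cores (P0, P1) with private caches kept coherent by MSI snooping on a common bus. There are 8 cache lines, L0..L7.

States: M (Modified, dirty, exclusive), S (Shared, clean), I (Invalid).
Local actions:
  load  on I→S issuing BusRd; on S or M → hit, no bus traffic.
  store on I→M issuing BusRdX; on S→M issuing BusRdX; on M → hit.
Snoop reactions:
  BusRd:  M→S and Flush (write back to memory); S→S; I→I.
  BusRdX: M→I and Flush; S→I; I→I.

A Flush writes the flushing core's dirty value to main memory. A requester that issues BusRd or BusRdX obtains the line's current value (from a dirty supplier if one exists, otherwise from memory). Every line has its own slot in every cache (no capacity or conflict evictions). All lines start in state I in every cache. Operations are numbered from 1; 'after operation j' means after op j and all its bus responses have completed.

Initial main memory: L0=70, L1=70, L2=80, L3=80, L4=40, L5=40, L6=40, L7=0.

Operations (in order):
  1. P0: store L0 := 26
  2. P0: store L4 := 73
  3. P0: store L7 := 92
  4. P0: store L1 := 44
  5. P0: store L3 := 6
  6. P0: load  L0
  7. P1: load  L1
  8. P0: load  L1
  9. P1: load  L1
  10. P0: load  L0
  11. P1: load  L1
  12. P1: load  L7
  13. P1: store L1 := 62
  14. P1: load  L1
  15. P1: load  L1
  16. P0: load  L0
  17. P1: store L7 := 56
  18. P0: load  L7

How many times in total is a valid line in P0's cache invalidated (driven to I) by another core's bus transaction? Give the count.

[1] P0: store L0 := 26 | P0:M(26), P1:I | bus: BusRdX
[2] P0: store L4 := 73 | P0:M(73), P1:I | bus: BusRdX
[3] P0: store L7 := 92 | P0:M(92), P1:I | bus: BusRdX
[4] P0: store L1 := 44 | P0:M(44), P1:I | bus: BusRdX
[5] P0: store L3 := 6 | P0:M(6), P1:I | bus: BusRdX
[6] P0: load  L0 | P0:M(26), P1:I | bus: none
[7] P1: load  L1 | P0:S(44), P1:S(44) | bus: BusRd,Flush
[8] P0: load  L1 | P0:S(44), P1:S(44) | bus: none
[9] P1: load  L1 | P0:S(44), P1:S(44) | bus: none
[10] P0: load  L0 | P0:M(26), P1:I | bus: none
[11] P1: load  L1 | P0:S(44), P1:S(44) | bus: none
[12] P1: load  L7 | P0:S(92), P1:S(92) | bus: BusRd,Flush
[13] P1: store L1 := 62 | P0:I, P1:M(62) | bus: BusRdX
[14] P1: load  L1 | P0:I, P1:M(62) | bus: none
[15] P1: load  L1 | P0:I, P1:M(62) | bus: none
[16] P0: load  L0 | P0:M(26), P1:I | bus: none
[17] P1: store L7 := 56 | P0:I, P1:M(56) | bus: BusRdX
[18] P0: load  L7 | P0:S(56), P1:S(56) | bus: BusRd,Flush

invalidations = 2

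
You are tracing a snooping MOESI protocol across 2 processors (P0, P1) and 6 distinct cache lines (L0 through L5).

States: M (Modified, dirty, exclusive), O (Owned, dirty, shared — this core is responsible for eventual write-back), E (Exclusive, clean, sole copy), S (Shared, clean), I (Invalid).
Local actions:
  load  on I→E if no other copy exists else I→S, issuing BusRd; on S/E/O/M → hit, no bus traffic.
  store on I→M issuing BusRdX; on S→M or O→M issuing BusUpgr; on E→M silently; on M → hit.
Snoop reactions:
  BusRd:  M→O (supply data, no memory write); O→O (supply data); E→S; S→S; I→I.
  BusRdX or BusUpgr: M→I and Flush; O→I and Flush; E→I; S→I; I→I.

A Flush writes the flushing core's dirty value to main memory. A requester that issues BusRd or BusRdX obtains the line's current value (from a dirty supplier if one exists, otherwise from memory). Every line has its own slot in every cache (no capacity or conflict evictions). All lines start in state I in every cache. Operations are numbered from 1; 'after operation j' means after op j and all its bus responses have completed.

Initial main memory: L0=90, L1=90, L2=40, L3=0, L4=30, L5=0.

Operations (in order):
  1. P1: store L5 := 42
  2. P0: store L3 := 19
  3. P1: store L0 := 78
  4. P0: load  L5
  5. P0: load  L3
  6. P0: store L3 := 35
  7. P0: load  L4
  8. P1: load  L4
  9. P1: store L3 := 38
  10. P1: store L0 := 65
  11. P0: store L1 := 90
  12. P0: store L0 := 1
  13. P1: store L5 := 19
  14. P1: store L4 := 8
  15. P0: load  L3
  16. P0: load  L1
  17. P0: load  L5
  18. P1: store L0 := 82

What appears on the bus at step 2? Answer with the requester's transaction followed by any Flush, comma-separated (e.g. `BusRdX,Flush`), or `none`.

bus = BusRdX

  op1 P1: store L5 := 42 → I/M on L5; bus BusRdX; mem=0
  op2 P0: store L3 := 19 → M/I on L3; bus BusRdX; mem=0
  op3 P1: store L0 := 78 → I/M on L0; bus BusRdX; mem=90
  op4 P0: load  L5 → S/O on L5; bus BusRd; mem=0
  op5 P0: load  L3 → M/I on L3; bus (none); mem=0
  op6 P0: store L3 := 35 → M/I on L3; bus (none); mem=0
  op7 P0: load  L4 → E/I on L4; bus BusRd; mem=30
  op8 P1: load  L4 → S/S on L4; bus BusRd; mem=30
  op9 P1: store L3 := 38 → I/M on L3; bus BusRdX Flush; mem=35
  op10 P1: store L0 := 65 → I/M on L0; bus (none); mem=90
  op11 P0: store L1 := 90 → M/I on L1; bus BusRdX; mem=90
  op12 P0: store L0 := 1 → M/I on L0; bus BusRdX Flush; mem=65
  op13 P1: store L5 := 19 → I/M on L5; bus BusUpgr; mem=0
  op14 P1: store L4 := 8 → I/M on L4; bus BusUpgr; mem=30
  op15 P0: load  L3 → S/O on L3; bus BusRd; mem=35
  op16 P0: load  L1 → M/I on L1; bus (none); mem=90
  op17 P0: load  L5 → S/O on L5; bus BusRd; mem=0
  op18 P1: store L0 := 82 → I/M on L0; bus BusRdX Flush; mem=1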